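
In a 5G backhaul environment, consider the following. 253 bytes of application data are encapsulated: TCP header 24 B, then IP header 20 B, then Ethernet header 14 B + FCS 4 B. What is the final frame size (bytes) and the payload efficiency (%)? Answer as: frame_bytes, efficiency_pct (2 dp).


TCP segment = 253 + 24 = 277 B
IP packet = 277 + 20 = 297 B
Ethernet frame = 297 + 14 + 4 = 315 B
Efficiency = app / frame = 253 / 315 = 0.803175 = 80.3175% -> 80.32% (2 dp)

315, 80.32


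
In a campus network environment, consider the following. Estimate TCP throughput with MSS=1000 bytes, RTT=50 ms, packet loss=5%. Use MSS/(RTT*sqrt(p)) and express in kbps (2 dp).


Given: MSS = 1000 bytes, RTT = 50 ms, loss = 5%
RTT in seconds = 50 / 1000 = 0.05
Loss rate = 5% = 0.05
sqrt(loss) = sqrt(0.05) = 0.223606797750
Throughput (bytes/s) = 1000 / (0.05 * 0.223606797750) = 89442.7191
Throughput (kbps) = 89442.7191 * 8 / 1000 = 715.541753 -> 715.54 kbps (2 dp)

715.54


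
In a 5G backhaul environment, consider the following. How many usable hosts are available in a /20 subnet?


Given: subnet mask /20
Host bits = 32 - 20 = 12
Total addresses = 2^12 = 4096
Usable hosts = 4096 - 2 (network + broadcast) = 4094

4094


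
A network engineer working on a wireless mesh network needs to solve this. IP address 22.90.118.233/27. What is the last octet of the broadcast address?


Given: IP = 22.90.118.233, prefix = /27
Host bits = 32 - 27 = 5
Network last octet = 233 AND mask = 224
Host part size = 2^5 - 1 = 31
Broadcast last octet = 224 OR 31 = 255

255


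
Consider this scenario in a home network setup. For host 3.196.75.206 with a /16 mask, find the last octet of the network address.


Given: IP = 3.196.75.206, prefix = /16
Subnet mask = 255.255.0.0
Last octet of IP: 206
Last octet of mask: 0
Network last octet = 206 AND 0 = 0

0


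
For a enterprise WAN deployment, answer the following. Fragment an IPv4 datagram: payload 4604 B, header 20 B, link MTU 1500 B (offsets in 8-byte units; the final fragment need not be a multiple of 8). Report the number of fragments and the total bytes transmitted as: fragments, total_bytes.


Max data per non-final fragment = floor((MTU - header)/8)*8 = floor((1500 - 20)/8)*8 = floor(1480/8)*8 = 1480 B
Final fragment needs no 8-byte alignment: it can carry up to MTU - header = 1480 B
Non-final fragments needed = ceil((payload - 1480) / 1480) = ceil(3124/1480) = ceil(2.1108) = 3
Number of fragments = 3 + 1 = 4
Fragment sizes (data): 3 * 1480 B + 164 B (last, 164 <= 1480 OK)
Total bytes sent = payload + n_frags * header = 4604 + 4*20 = 4604 + 80 = 4684 B

4, 4684


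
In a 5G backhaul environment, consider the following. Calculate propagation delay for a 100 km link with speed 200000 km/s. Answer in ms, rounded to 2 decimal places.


Given: distance = 100 km, speed = 200000 km/s
Delay = distance / speed = 100 / 200000 seconds
Delay in ms = 100 * 1000 / 200000
Delay = 0.5000 ms
Rounded to 2 dp = 0.50 ms

0.50


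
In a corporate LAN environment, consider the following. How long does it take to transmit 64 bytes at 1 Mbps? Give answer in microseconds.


Given: packet = 64 bytes, bandwidth = 1 Mbps
Packet in bits = 64 * 8 = 512 bits
Bandwidth = 1 * 10^6 = 1000000 bps
Time = 512 / 1000000 seconds
Time in us = 512 * 10^6 / 1000000 = 512

512


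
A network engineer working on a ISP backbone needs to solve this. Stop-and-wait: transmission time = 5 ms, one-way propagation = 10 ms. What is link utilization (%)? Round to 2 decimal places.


Given: Ttrans = 5 ms, Tprop = 10 ms
RTT = 2 * Tprop = 2 * 10 = 20 ms
U = Ttrans / (Ttrans + RTT)
U = 5 / (5 + 20)
U = 5 / 25 = 0.2
U% = 20.00%

20.00


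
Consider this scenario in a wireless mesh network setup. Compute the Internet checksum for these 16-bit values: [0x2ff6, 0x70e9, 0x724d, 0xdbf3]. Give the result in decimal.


Given words: [0x2ff6, 0x70e9, 0x724d, 0xdbf3]
Step 1: Sum all words
Raw sum = 12278 + 28905 + 29261 + 56307 = 126751
Step 2: Fold carry: (61215 + 1) = 61216
One's complement = ~61216 & 0xFFFF = 4319

4319


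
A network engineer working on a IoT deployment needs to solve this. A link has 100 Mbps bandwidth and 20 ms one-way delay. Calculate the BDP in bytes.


Given: bandwidth = 100 Mbps, delay = 20 ms
BDP in bits = 100 * 10^6 * 20 / 1000
BDP in bits = 2000000
BDP in bytes = 2000000 / 8 = 250000

250000


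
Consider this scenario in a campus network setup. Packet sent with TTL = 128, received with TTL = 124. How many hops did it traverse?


Given: initial TTL = 128, received TTL = 124
Hops = initial TTL - received TTL
Hops = 128 - 124 = 4

4


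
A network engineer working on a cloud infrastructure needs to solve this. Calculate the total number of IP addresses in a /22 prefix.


Given: CIDR prefix /22
Host bits = 32 - 22 = 10
Total addresses = 2^10 = 1024

1024


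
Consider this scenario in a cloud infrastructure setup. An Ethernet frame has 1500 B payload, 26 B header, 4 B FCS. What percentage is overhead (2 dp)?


Given: payload = 1500 B, header = 26 B, trailer = 4 B
Overhead bytes = header + trailer = 26 + 4 = 30
Total frame = payload + overhead = 1500 + 30 = 1530
Overhead % = 30 / 1530 * 100 = 1.9608% -> 1.96% (2 dp)

1.96


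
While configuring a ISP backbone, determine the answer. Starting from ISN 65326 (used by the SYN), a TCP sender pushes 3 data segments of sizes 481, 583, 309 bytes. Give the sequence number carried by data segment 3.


The SYN occupies sequence number ISN = 65326, so the first data byte is ISN + 1 = 65327.
SEQ of data segment i = (ISN + 1) + sum of payload sizes of segments 1..i-1.
Segment 1: SEQ = 65327, payload = 481 bytes
Segment 2: SEQ = 65808, payload = 583 bytes
Segment 3: SEQ = 66391, payload = 309 bytes
SEQ of segment 3 = 65327 + 481 + 583 = 66391

66391


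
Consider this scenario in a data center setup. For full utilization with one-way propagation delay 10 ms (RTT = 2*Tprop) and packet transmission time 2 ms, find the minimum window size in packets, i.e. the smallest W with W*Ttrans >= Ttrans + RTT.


Given: Ttrans = 2 ms, RTT = 20 ms (= 2 * Tprop, Tprop = 10 ms)
Time until first ACK returns = Ttrans + RTT = 2 + 20 = 22 ms
Need W * Ttrans >= Ttrans + RTT  ->  W >= (Ttrans + RTT) / Ttrans
(Ttrans + RTT) / Ttrans = 22 / 2 = 11
W_min = ceil(11) = 11

11


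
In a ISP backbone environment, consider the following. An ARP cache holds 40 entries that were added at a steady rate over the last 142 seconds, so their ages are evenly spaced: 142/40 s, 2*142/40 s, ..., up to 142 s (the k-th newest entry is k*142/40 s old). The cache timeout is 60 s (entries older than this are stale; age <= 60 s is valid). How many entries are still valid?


Ages are k * 142/40 s for k = 1..40 (spacing = 3.5500 s).
Entry k is valid iff k * 142/40 <= 60 iff k <= 40 * 60 / 142 = 16.9014
n_valid = floor(16.9014) = 16
(n_stale = 40 - 16 = 24)

16


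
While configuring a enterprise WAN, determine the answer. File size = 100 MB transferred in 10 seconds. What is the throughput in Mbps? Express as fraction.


Given: file = 100 MB, time = 10 s
File in Mb = 100 * 8 = 800 Mb
Throughput = 800 / 10 Mbps
Throughput = 80 Mbps

80


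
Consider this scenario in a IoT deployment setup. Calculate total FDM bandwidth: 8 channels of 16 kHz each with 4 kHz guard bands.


Given: 8 channels, 16 kHz each, guard = 4 kHz
Channel bandwidth = 8 * 16 = 128 kHz
Guard bands = 7 gaps * 4 kHz = 28 kHz
Total = 128 + 28 = 156 kHz

156


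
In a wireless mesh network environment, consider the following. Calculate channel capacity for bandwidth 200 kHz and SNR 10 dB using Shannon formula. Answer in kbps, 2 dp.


Given: B = 200 kHz, SNR = 10 dB
SNR linear = 10^(10/10) = 10
1 + SNR = 11
log2(11) = 3.4594316186
C = 200 * 1000 * 3.4594316186 = 691886.3237 bps
C = 691.886324 kbps -> 691.89 kbps (2 dp)

691.89


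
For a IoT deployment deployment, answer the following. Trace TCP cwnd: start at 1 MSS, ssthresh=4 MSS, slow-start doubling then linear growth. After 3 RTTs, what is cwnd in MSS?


RTT 0: cwnd = 1 MSS (initial)
RTT 1: cwnd = 2 MSS (slow start, doubled)
RTT 2: cwnd = 4 MSS (slow start, doubled)
RTT 3: cwnd = 5 MSS (congestion avoidance, +1)

5


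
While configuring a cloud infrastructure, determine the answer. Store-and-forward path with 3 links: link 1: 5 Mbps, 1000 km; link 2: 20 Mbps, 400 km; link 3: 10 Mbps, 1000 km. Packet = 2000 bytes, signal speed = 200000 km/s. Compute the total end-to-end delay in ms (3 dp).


Packet = 2000 bytes = 16000 bits. Store-and-forward: sum (t_trans + t_prop) per link.
Link 1: t_trans = 16000/(5*10^6) s = 3.2000 ms; t_prop = 1000/200000 s = 5.0000 ms; subtotal = 8.2000 ms
Link 2: t_trans = 16000/(20*10^6) s = 0.8000 ms; t_prop = 400/200000 s = 2.0000 ms; subtotal = 2.8000 ms
Link 3: t_trans = 16000/(10*10^6) s = 1.6000 ms; t_prop = 1000/200000 s = 5.0000 ms; subtotal = 6.6000 ms
End-to-end = 8.2000 + 2.8000 + 6.6000 = 17.6000 ms -> 17.600 ms (3 dp)

17.600


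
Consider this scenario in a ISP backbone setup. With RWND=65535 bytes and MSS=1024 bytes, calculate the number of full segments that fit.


Given: RWND = 65535 bytes, MSS = 1024 bytes
Full segments = floor(RWND / MSS)
Full segments = floor(65535 / 1024)
Full segments = floor(63.999) = 63

63


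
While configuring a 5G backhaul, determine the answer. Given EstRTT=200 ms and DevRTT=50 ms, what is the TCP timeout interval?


Given: EstRTT = 200 ms, DevRTT = 50 ms
Timeout = EstRTT + 4 * DevRTT
4 * DevRTT = 4 * 50 = 200
Timeout = 200 + 200 = 400 ms

400


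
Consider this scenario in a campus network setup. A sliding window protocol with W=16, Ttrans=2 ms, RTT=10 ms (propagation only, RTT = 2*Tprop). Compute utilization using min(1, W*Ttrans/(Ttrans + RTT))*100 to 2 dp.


Given: W = 16, Ttrans = 2 ms, RTT = 10 ms (= 2 * Tprop, Tprop = 5 ms)
Cycle time = Ttrans + RTT = 2 + 10 = 12 ms (first packet sent until its ACK returns)
W * Ttrans = 16 * 2 = 32 ms of sending per cycle
W * Ttrans / (Ttrans + RTT) = 32 / 12 = 2.666667
U = min(1, 2.666667) = 1.000000
U% = 100.00%

100.00


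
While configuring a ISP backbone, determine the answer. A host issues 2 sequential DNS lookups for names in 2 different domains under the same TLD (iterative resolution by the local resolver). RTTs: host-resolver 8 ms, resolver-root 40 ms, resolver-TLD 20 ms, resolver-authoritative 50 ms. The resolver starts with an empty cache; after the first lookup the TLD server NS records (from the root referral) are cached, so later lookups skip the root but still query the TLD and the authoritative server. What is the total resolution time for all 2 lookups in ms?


Lookup 1 (cold cache): local + root + TLD + auth = 8 + 40 + 20 + 50 = 118 ms
Lookups 2..2 (TLD NS cached -> skip root; new domain -> still ask TLD and auth): local + TLD + auth = 8 + 20 + 50 = 78 ms each
Remaining 1 lookups: 1 * 78 = 78 ms
Total = 118 + 78 = 196 ms

196


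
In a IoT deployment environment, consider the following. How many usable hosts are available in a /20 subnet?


Given: subnet mask /20
Host bits = 32 - 20 = 12
Total addresses = 2^12 = 4096
Usable hosts = 4096 - 2 (network + broadcast) = 4094

4094


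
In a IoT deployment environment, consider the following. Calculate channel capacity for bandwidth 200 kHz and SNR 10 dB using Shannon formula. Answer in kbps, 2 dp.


Given: B = 200 kHz, SNR = 10 dB
SNR linear = 10^(10/10) = 10
1 + SNR = 11
log2(11) = 3.4594316186
C = 200 * 1000 * 3.4594316186 = 691886.3237 bps
C = 691.886324 kbps -> 691.89 kbps (2 dp)

691.89


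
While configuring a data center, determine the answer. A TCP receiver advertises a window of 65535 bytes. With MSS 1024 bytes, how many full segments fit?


Given: RWND = 65535 bytes, MSS = 1024 bytes
Full segments = floor(RWND / MSS)
Full segments = floor(65535 / 1024)
Full segments = floor(63.999) = 63

63


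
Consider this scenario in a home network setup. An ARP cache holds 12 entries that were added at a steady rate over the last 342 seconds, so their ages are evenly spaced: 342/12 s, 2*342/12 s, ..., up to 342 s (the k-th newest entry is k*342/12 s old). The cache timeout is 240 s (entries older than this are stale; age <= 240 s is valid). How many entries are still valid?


Ages are k * 342/12 s for k = 1..12 (spacing = 28.5000 s).
Entry k is valid iff k * 342/12 <= 240 iff k <= 12 * 240 / 342 = 8.4211
n_valid = floor(8.4211) = 8
(n_stale = 12 - 8 = 4)

8


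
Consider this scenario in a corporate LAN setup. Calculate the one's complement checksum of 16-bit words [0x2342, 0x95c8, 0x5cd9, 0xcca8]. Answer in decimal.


Given words: [0x2342, 0x95c8, 0x5cd9, 0xcca8]
Step 1: Sum all words
Raw sum = 9026 + 38344 + 23769 + 52392 = 123531
Step 2: Fold carry: (57995 + 1) = 57996
One's complement = ~57996 & 0xFFFF = 7539

7539


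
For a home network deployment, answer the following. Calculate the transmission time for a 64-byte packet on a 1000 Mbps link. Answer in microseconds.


Given: packet = 64 bytes, bandwidth = 1000 Mbps
Packet in bits = 64 * 8 = 512 bits
Bandwidth = 1000 * 10^6 = 1000000000 bps
Time = 512 / 1000000000 seconds
Time in us = 512 * 10^6 / 1000000000 = 0.512

0.512


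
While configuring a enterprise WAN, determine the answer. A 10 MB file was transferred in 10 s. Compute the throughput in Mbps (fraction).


Given: file = 10 MB, time = 10 s
File in Mb = 10 * 8 = 80 Mb
Throughput = 80 / 10 Mbps
Throughput = 8 Mbps

8


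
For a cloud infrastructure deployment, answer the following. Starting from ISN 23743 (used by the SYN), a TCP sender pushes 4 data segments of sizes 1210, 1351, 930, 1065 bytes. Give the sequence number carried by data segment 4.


The SYN occupies sequence number ISN = 23743, so the first data byte is ISN + 1 = 23744.
SEQ of data segment i = (ISN + 1) + sum of payload sizes of segments 1..i-1.
Segment 1: SEQ = 23744, payload = 1210 bytes
Segment 2: SEQ = 24954, payload = 1351 bytes
Segment 3: SEQ = 26305, payload = 930 bytes
Segment 4: SEQ = 27235, payload = 1065 bytes
SEQ of segment 4 = 23744 + 1210 + 1351 + 930 = 27235

27235


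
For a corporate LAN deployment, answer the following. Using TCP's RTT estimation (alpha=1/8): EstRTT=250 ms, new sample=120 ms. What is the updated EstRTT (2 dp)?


Given: EstRTT = 250 ms, SampleRTT = 120 ms, alpha = 1/8
New EstRTT = (1 - alpha) * EstRTT + alpha * SampleRTT
(7/8) * 250 = 218.75
(1/8) * 120 = 15
New EstRTT = 218.75 + 15 = 233.75 ms -> 233.75 ms (2 dp)

233.75


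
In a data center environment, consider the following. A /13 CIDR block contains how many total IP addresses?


Given: CIDR prefix /13
Host bits = 32 - 13 = 19
Total addresses = 2^19 = 524288

524288


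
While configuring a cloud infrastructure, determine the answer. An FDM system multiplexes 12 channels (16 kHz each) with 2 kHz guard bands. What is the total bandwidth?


Given: 12 channels, 16 kHz each, guard = 2 kHz
Channel bandwidth = 12 * 16 = 192 kHz
Guard bands = 11 gaps * 2 kHz = 22 kHz
Total = 192 + 22 = 214 kHz

214


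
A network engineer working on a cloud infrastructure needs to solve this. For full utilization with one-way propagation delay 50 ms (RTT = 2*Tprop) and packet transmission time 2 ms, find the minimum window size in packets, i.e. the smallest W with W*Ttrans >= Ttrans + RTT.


Given: Ttrans = 2 ms, RTT = 100 ms (= 2 * Tprop, Tprop = 50 ms)
Time until first ACK returns = Ttrans + RTT = 2 + 100 = 102 ms
Need W * Ttrans >= Ttrans + RTT  ->  W >= (Ttrans + RTT) / Ttrans
(Ttrans + RTT) / Ttrans = 102 / 2 = 51
W_min = ceil(51) = 51

51


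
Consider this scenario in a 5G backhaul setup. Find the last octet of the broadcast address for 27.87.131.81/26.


Given: IP = 27.87.131.81, prefix = /26
Host bits = 32 - 26 = 6
Network last octet = 81 AND mask = 64
Host part size = 2^6 - 1 = 63
Broadcast last octet = 64 OR 63 = 127

127


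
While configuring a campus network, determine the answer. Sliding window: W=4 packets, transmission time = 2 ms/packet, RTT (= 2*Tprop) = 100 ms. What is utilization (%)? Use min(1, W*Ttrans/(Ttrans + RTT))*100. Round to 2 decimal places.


Given: W = 4, Ttrans = 2 ms, RTT = 100 ms (= 2 * Tprop, Tprop = 50 ms)
Cycle time = Ttrans + RTT = 2 + 100 = 102 ms (first packet sent until its ACK returns)
W * Ttrans = 4 * 2 = 8 ms of sending per cycle
W * Ttrans / (Ttrans + RTT) = 8 / 102 = 0.078431
U = min(1, 0.078431) = 0.078431
U% = 7.84%

7.84


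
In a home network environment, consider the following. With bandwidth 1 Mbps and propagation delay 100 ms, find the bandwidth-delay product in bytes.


Given: bandwidth = 1 Mbps, delay = 100 ms
BDP in bits = 1 * 10^6 * 100 / 1000
BDP in bits = 100000
BDP in bytes = 100000 / 8 = 12500

12500


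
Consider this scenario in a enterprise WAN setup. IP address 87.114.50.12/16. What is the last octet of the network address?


Given: IP = 87.114.50.12, prefix = /16
Subnet mask = 255.255.0.0
Last octet of IP: 12
Last octet of mask: 0
Network last octet = 12 AND 0 = 0

0


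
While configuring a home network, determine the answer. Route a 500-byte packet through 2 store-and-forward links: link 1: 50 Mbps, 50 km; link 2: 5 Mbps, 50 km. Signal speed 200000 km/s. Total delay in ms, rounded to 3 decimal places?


Packet = 500 bytes = 4000 bits. Store-and-forward: sum (t_trans + t_prop) per link.
Link 1: t_trans = 4000/(50*10^6) s = 0.0800 ms; t_prop = 50/200000 s = 0.2500 ms; subtotal = 0.3300 ms
Link 2: t_trans = 4000/(5*10^6) s = 0.8000 ms; t_prop = 50/200000 s = 0.2500 ms; subtotal = 1.0500 ms
End-to-end = 0.3300 + 1.0500 = 1.3800 ms -> 1.380 ms (3 dp)

1.380


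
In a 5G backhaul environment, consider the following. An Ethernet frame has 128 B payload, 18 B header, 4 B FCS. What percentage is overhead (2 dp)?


Given: payload = 128 B, header = 18 B, trailer = 4 B
Overhead bytes = header + trailer = 18 + 4 = 22
Total frame = payload + overhead = 128 + 22 = 150
Overhead % = 22 / 150 * 100 = 14.6667% -> 14.67% (2 dp)

14.67


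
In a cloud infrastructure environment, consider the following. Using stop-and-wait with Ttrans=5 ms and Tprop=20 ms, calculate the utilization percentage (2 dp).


Given: Ttrans = 5 ms, Tprop = 20 ms
RTT = 2 * Tprop = 2 * 20 = 40 ms
U = Ttrans / (Ttrans + RTT)
U = 5 / (5 + 40)
U = 5 / 45 = 0.111111
U% = 11.11%

11.11


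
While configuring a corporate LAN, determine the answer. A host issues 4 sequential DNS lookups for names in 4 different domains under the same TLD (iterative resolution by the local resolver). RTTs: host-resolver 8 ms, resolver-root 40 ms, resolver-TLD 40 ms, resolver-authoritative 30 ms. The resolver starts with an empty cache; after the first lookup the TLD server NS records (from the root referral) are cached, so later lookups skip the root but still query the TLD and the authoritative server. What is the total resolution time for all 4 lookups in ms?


Lookup 1 (cold cache): local + root + TLD + auth = 8 + 40 + 40 + 30 = 118 ms
Lookups 2..4 (TLD NS cached -> skip root; new domain -> still ask TLD and auth): local + TLD + auth = 8 + 40 + 30 = 78 ms each
Remaining 3 lookups: 3 * 78 = 234 ms
Total = 118 + 234 = 352 ms

352


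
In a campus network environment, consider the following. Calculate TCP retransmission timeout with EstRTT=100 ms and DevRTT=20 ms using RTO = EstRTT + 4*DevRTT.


Given: EstRTT = 100 ms, DevRTT = 20 ms
Timeout = EstRTT + 4 * DevRTT
4 * DevRTT = 4 * 20 = 80
Timeout = 100 + 80 = 180 ms

180


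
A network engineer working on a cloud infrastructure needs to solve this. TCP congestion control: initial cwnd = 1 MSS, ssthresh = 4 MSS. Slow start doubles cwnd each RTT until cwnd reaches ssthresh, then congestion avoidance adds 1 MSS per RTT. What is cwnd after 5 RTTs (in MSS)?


RTT 0: cwnd = 1 MSS (initial)
RTT 1: cwnd = 2 MSS (slow start, doubled)
RTT 2: cwnd = 4 MSS (slow start, doubled)
RTT 3: cwnd = 5 MSS (congestion avoidance, +1)
RTT 4: cwnd = 6 MSS (congestion avoidance, +1)
RTT 5: cwnd = 7 MSS (congestion avoidance, +1)

7


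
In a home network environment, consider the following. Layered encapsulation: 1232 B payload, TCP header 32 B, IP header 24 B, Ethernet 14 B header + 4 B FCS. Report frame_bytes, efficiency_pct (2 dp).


TCP segment = 1232 + 32 = 1264 B
IP packet = 1264 + 24 = 1288 B
Ethernet frame = 1288 + 14 + 4 = 1306 B
Efficiency = app / frame = 1232 / 1306 = 0.943338 = 94.3338% -> 94.33% (2 dp)

1306, 94.33


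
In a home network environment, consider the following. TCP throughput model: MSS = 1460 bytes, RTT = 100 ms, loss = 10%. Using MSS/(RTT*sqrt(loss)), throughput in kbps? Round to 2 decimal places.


Given: MSS = 1460 bytes, RTT = 100 ms, loss = 10%
RTT in seconds = 100 / 1000 = 0.1
Loss rate = 10% = 0.1
sqrt(loss) = sqrt(0.1) = 0.316227766017
Throughput (bytes/s) = 1460 / (0.1 * 0.316227766017) = 46169.2538
Throughput (kbps) = 46169.2538 * 8 / 1000 = 369.354031 -> 369.35 kbps (2 dp)

369.35


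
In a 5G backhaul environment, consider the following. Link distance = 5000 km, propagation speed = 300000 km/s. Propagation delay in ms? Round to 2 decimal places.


Given: distance = 5000 km, speed = 300000 km/s
Delay = distance / speed = 5000 / 300000 seconds
Delay in ms = 5000 * 1000 / 300000
Delay = 16.6667 ms
Rounded to 2 dp = 16.67 ms

16.67


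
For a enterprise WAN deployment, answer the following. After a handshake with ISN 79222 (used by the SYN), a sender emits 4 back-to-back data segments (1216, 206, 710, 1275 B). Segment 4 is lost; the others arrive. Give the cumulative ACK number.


SYN uses sequence number 79222; first data byte = ISN + 1 = 79223.
Segment 1: SEQ = 79223, len = 1216 B, covers [79223, 80438]
Segment 2: SEQ = 80439, len = 206 B, covers [80439, 80644]
Segment 3: SEQ = 80645, len = 710 B, covers [80645, 81354]
Segment 4: SEQ = 81355, len = 1275 B, covers [81355, 82629] [LOST]
In-order data received: bytes [79223, 81354] (segments 1..3).
Segment 4 missing -> gap begins at byte 81355.
Cumulative ACK = next expected in-order byte = 79223 + 1216 + 206 + 710 = 81355

81355


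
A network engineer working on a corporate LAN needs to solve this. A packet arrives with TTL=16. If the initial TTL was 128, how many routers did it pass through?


Given: initial TTL = 128, received TTL = 16
Hops = initial TTL - received TTL
Hops = 128 - 16 = 112

112


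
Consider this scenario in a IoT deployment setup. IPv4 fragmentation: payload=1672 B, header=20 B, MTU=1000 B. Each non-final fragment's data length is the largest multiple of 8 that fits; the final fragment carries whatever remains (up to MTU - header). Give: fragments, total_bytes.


Max data per non-final fragment = floor((MTU - header)/8)*8 = floor((1000 - 20)/8)*8 = floor(980/8)*8 = 976 B
Final fragment needs no 8-byte alignment: it can carry up to MTU - header = 980 B
Non-final fragments needed = ceil((payload - 980) / 976) = ceil(692/976) = ceil(0.7090) = 1
Number of fragments = 1 + 1 = 2
Fragment sizes (data): 1 * 976 B + 696 B (last, 696 <= 980 OK)
Total bytes sent = payload + n_frags * header = 1672 + 2*20 = 1672 + 40 = 1712 B

2, 1712


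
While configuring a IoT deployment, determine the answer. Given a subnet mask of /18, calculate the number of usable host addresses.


Given: subnet mask /18
Host bits = 32 - 18 = 14
Total addresses = 2^14 = 16384
Usable hosts = 16384 - 2 (network + broadcast) = 16382

16382


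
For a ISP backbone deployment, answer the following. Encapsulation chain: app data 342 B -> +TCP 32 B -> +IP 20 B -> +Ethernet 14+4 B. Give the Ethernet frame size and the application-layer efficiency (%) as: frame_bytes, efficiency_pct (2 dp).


TCP segment = 342 + 32 = 374 B
IP packet = 374 + 20 = 394 B
Ethernet frame = 394 + 14 + 4 = 412 B
Efficiency = app / frame = 342 / 412 = 0.830097 = 83.0097% -> 83.01% (2 dp)

412, 83.01


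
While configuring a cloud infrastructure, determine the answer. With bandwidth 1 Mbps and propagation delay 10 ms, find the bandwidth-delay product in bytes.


Given: bandwidth = 1 Mbps, delay = 10 ms
BDP in bits = 1 * 10^6 * 10 / 1000
BDP in bits = 10000
BDP in bytes = 10000 / 8 = 1250

1250


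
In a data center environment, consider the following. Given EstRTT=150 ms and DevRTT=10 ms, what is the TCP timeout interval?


Given: EstRTT = 150 ms, DevRTT = 10 ms
Timeout = EstRTT + 4 * DevRTT
4 * DevRTT = 4 * 10 = 40
Timeout = 150 + 40 = 190 ms

190


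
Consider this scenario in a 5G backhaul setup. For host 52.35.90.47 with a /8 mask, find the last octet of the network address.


Given: IP = 52.35.90.47, prefix = /8
Subnet mask = 255.0.0.0
Last octet of IP: 47
Last octet of mask: 0
Network last octet = 47 AND 0 = 0

0


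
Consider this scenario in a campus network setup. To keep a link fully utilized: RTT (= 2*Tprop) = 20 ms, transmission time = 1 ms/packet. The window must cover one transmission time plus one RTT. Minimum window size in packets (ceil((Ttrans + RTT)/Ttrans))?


Given: Ttrans = 1 ms, RTT = 20 ms (= 2 * Tprop, Tprop = 10 ms)
Time until first ACK returns = Ttrans + RTT = 1 + 20 = 21 ms
Need W * Ttrans >= Ttrans + RTT  ->  W >= (Ttrans + RTT) / Ttrans
(Ttrans + RTT) / Ttrans = 21 / 1 = 21
W_min = ceil(21) = 21

21


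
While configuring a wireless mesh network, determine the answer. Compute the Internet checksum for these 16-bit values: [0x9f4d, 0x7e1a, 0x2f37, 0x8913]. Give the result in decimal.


Given words: [0x9f4d, 0x7e1a, 0x2f37, 0x8913]
Step 1: Sum all words
Raw sum = 40781 + 32282 + 12087 + 35091 = 120241
Step 2: Fold carry: (54705 + 1) = 54706
One's complement = ~54706 & 0xFFFF = 10829

10829


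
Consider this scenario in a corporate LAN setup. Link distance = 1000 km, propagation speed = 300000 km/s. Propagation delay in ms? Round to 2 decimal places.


Given: distance = 1000 km, speed = 300000 km/s
Delay = distance / speed = 1000 / 300000 seconds
Delay in ms = 1000 * 1000 / 300000
Delay = 3.3333 ms
Rounded to 2 dp = 3.33 ms

3.33


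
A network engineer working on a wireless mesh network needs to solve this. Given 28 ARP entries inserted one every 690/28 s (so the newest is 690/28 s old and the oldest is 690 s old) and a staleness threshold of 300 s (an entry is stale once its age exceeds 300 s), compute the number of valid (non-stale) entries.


Ages are k * 690/28 s for k = 1..28 (spacing = 24.6429 s).
Entry k is valid iff k * 690/28 <= 300 iff k <= 28 * 300 / 690 = 12.1739
n_valid = floor(12.1739) = 12
(n_stale = 28 - 12 = 16)

12


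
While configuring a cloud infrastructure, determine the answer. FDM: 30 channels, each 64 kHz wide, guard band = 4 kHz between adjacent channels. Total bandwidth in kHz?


Given: 30 channels, 64 kHz each, guard = 4 kHz
Channel bandwidth = 30 * 64 = 1920 kHz
Guard bands = 29 gaps * 4 kHz = 116 kHz
Total = 1920 + 116 = 2036 kHz

2036


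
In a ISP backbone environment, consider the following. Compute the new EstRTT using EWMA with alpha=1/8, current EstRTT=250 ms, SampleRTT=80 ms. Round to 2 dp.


Given: EstRTT = 250 ms, SampleRTT = 80 ms, alpha = 1/8
New EstRTT = (1 - alpha) * EstRTT + alpha * SampleRTT
(7/8) * 250 = 218.75
(1/8) * 80 = 10
New EstRTT = 218.75 + 10 = 228.75 ms -> 228.75 ms (2 dp)

228.75


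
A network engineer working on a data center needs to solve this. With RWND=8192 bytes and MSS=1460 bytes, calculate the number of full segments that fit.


Given: RWND = 8192 bytes, MSS = 1460 bytes
Full segments = floor(RWND / MSS)
Full segments = floor(8192 / 1460)
Full segments = floor(5.611) = 5

5


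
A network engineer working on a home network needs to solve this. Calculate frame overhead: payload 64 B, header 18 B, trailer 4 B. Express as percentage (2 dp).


Given: payload = 64 B, header = 18 B, trailer = 4 B
Overhead bytes = header + trailer = 18 + 4 = 22
Total frame = payload + overhead = 64 + 22 = 86
Overhead % = 22 / 86 * 100 = 25.5814% -> 25.58% (2 dp)

25.58


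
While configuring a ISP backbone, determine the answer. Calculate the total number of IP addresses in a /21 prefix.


Given: CIDR prefix /21
Host bits = 32 - 21 = 11
Total addresses = 2^11 = 2048

2048


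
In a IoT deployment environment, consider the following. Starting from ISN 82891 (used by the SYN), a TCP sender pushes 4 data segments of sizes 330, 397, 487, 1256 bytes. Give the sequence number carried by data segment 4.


The SYN occupies sequence number ISN = 82891, so the first data byte is ISN + 1 = 82892.
SEQ of data segment i = (ISN + 1) + sum of payload sizes of segments 1..i-1.
Segment 1: SEQ = 82892, payload = 330 bytes
Segment 2: SEQ = 83222, payload = 397 bytes
Segment 3: SEQ = 83619, payload = 487 bytes
Segment 4: SEQ = 84106, payload = 1256 bytes
SEQ of segment 4 = 82892 + 330 + 397 + 487 = 84106

84106


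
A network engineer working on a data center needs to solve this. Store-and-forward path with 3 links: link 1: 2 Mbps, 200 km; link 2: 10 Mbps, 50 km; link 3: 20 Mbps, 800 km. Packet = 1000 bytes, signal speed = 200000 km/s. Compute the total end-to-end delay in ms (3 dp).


Packet = 1000 bytes = 8000 bits. Store-and-forward: sum (t_trans + t_prop) per link.
Link 1: t_trans = 8000/(2*10^6) s = 4.0000 ms; t_prop = 200/200000 s = 1.0000 ms; subtotal = 5.0000 ms
Link 2: t_trans = 8000/(10*10^6) s = 0.8000 ms; t_prop = 50/200000 s = 0.2500 ms; subtotal = 1.0500 ms
Link 3: t_trans = 8000/(20*10^6) s = 0.4000 ms; t_prop = 800/200000 s = 4.0000 ms; subtotal = 4.4000 ms
End-to-end = 5.0000 + 1.0500 + 4.4000 = 10.4500 ms -> 10.450 ms (3 dp)

10.450


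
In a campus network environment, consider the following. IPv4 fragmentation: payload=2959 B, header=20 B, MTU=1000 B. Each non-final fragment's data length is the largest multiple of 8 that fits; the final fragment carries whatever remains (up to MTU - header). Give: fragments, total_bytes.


Max data per non-final fragment = floor((MTU - header)/8)*8 = floor((1000 - 20)/8)*8 = floor(980/8)*8 = 976 B
Final fragment needs no 8-byte alignment: it can carry up to MTU - header = 980 B
Non-final fragments needed = ceil((payload - 980) / 976) = ceil(1979/976) = ceil(2.0277) = 3
Number of fragments = 3 + 1 = 4
Fragment sizes (data): 3 * 976 B + 31 B (last, 31 <= 980 OK)
Total bytes sent = payload + n_frags * header = 2959 + 4*20 = 2959 + 80 = 3039 B

4, 3039


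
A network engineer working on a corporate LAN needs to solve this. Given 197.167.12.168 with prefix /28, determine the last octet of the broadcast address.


Given: IP = 197.167.12.168, prefix = /28
Host bits = 32 - 28 = 4
Network last octet = 168 AND mask = 160
Host part size = 2^4 - 1 = 15
Broadcast last octet = 160 OR 15 = 175

175


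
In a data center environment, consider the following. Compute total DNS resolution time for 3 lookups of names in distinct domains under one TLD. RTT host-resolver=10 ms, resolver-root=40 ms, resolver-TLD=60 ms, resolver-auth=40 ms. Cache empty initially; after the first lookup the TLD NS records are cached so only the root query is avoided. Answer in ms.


Lookup 1 (cold cache): local + root + TLD + auth = 10 + 40 + 60 + 40 = 150 ms
Lookups 2..3 (TLD NS cached -> skip root; new domain -> still ask TLD and auth): local + TLD + auth = 10 + 60 + 40 = 110 ms each
Remaining 2 lookups: 2 * 110 = 220 ms
Total = 150 + 220 = 370 ms

370


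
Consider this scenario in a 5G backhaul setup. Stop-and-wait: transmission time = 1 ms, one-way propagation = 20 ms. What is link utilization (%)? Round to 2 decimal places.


Given: Ttrans = 1 ms, Tprop = 20 ms
RTT = 2 * Tprop = 2 * 20 = 40 ms
U = Ttrans / (Ttrans + RTT)
U = 1 / (1 + 40)
U = 1 / 41 = 0.02439
U% = 2.44%

2.44


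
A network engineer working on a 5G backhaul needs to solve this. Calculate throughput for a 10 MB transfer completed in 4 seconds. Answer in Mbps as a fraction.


Given: file = 10 MB, time = 4 s
File in Mb = 10 * 8 = 80 Mb
Throughput = 80 / 4 Mbps
Throughput = 20 Mbps

20


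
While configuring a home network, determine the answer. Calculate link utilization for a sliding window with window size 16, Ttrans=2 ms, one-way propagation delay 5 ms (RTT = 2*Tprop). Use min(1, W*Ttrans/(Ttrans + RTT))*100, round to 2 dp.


Given: W = 16, Ttrans = 2 ms, RTT = 10 ms (= 2 * Tprop, Tprop = 5 ms)
Cycle time = Ttrans + RTT = 2 + 10 = 12 ms (first packet sent until its ACK returns)
W * Ttrans = 16 * 2 = 32 ms of sending per cycle
W * Ttrans / (Ttrans + RTT) = 32 / 12 = 2.666667
U = min(1, 2.666667) = 1.000000
U% = 100.00%

100.00


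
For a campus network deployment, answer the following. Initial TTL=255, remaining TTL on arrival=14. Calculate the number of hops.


Given: initial TTL = 255, received TTL = 14
Hops = initial TTL - received TTL
Hops = 255 - 14 = 241

241


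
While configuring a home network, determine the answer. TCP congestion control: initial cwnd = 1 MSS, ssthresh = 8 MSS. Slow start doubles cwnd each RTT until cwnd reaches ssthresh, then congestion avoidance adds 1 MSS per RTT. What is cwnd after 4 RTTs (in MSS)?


RTT 0: cwnd = 1 MSS (initial)
RTT 1: cwnd = 2 MSS (slow start, doubled)
RTT 2: cwnd = 4 MSS (slow start, doubled)
RTT 3: cwnd = 8 MSS (slow start, doubled)
RTT 4: cwnd = 9 MSS (congestion avoidance, +1)

9


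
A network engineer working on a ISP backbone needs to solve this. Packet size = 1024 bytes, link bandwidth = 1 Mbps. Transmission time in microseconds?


Given: packet = 1024 bytes, bandwidth = 1 Mbps
Packet in bits = 1024 * 8 = 8192 bits
Bandwidth = 1 * 10^6 = 1000000 bps
Time = 8192 / 1000000 seconds
Time in us = 8192 * 10^6 / 1000000 = 8192

8192


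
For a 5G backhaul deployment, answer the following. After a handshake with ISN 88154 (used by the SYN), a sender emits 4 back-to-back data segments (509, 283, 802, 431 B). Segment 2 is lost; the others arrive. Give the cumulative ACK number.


SYN uses sequence number 88154; first data byte = ISN + 1 = 88155.
Segment 1: SEQ = 88155, len = 509 B, covers [88155, 88663]
Segment 2: SEQ = 88664, len = 283 B, covers [88664, 88946] [LOST]
Segment 3: SEQ = 88947, len = 802 B, covers [88947, 89748]
Segment 4: SEQ = 89749, len = 431 B, covers [89749, 90179]
In-order data received: bytes [88155, 88663] (segments 1..1).
Segment 2 missing -> gap begins at byte 88664; later segments buffered out of order.
Cumulative ACK = next expected in-order byte = 88155 + 509 = 88664

88664


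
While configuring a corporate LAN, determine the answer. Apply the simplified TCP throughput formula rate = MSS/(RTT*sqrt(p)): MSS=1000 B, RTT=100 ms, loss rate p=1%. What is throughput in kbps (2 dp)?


Given: MSS = 1000 bytes, RTT = 100 ms, loss = 1%
RTT in seconds = 100 / 1000 = 0.1
Loss rate = 1% = 0.01
sqrt(loss) = sqrt(0.01) = 0.1
Throughput (bytes/s) = 1000 / (0.1 * 0.1) = 100000.0000
Throughput (kbps) = 100000.0000 * 8 / 1000 = 800.000000 -> 800.00 kbps (2 dp)

800.00


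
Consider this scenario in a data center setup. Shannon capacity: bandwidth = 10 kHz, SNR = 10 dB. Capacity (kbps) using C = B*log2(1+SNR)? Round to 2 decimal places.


Given: B = 10 kHz, SNR = 10 dB
SNR linear = 10^(10/10) = 10
1 + SNR = 11
log2(11) = 3.4594316186
C = 10 * 1000 * 3.4594316186 = 34594.3162 bps
C = 34.594316 kbps -> 34.59 kbps (2 dp)

34.59


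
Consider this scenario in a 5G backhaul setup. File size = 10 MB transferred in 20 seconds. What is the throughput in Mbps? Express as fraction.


Given: file = 10 MB, time = 20 s
File in Mb = 10 * 8 = 80 Mb
Throughput = 80 / 20 Mbps
Throughput = 4 Mbps

4


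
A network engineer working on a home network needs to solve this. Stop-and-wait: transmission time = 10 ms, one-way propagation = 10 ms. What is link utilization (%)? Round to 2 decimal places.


Given: Ttrans = 10 ms, Tprop = 10 ms
RTT = 2 * Tprop = 2 * 10 = 20 ms
U = Ttrans / (Ttrans + RTT)
U = 10 / (10 + 20)
U = 10 / 30 = 0.333333
U% = 33.33%

33.33


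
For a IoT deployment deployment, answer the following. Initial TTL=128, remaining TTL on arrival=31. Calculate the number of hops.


Given: initial TTL = 128, received TTL = 31
Hops = initial TTL - received TTL
Hops = 128 - 31 = 97

97


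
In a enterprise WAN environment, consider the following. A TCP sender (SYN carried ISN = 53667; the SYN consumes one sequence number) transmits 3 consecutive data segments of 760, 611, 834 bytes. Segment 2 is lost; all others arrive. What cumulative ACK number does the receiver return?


SYN uses sequence number 53667; first data byte = ISN + 1 = 53668.
Segment 1: SEQ = 53668, len = 760 B, covers [53668, 54427]
Segment 2: SEQ = 54428, len = 611 B, covers [54428, 55038] [LOST]
Segment 3: SEQ = 55039, len = 834 B, covers [55039, 55872]
In-order data received: bytes [53668, 54427] (segments 1..1).
Segment 2 missing -> gap begins at byte 54428; later segments buffered out of order.
Cumulative ACK = next expected in-order byte = 53668 + 760 = 54428

54428


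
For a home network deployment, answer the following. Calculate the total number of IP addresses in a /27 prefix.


Given: CIDR prefix /27
Host bits = 32 - 27 = 5
Total addresses = 2^5 = 32

32


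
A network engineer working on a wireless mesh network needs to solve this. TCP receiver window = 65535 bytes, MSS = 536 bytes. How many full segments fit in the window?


Given: RWND = 65535 bytes, MSS = 536 bytes
Full segments = floor(RWND / MSS)
Full segments = floor(65535 / 536)
Full segments = floor(122.2668) = 122

122


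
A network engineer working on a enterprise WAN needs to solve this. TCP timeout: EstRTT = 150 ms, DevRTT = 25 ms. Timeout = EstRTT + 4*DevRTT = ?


Given: EstRTT = 150 ms, DevRTT = 25 ms
Timeout = EstRTT + 4 * DevRTT
4 * DevRTT = 4 * 25 = 100
Timeout = 150 + 100 = 250 ms

250


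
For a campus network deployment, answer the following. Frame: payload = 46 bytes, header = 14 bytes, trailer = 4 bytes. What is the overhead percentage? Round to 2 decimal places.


Given: payload = 46 B, header = 14 B, trailer = 4 B
Overhead bytes = header + trailer = 14 + 4 = 18
Total frame = payload + overhead = 46 + 18 = 64
Overhead % = 18 / 64 * 100 = 28.1250% -> 28.13% (2 dp)

28.13


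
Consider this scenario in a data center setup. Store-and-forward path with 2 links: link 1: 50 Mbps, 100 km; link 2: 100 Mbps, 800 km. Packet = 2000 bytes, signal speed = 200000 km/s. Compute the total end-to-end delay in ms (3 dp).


Packet = 2000 bytes = 16000 bits. Store-and-forward: sum (t_trans + t_prop) per link.
Link 1: t_trans = 16000/(50*10^6) s = 0.3200 ms; t_prop = 100/200000 s = 0.5000 ms; subtotal = 0.8200 ms
Link 2: t_trans = 16000/(100*10^6) s = 0.1600 ms; t_prop = 800/200000 s = 4.0000 ms; subtotal = 4.1600 ms
End-to-end = 0.8200 + 4.1600 = 4.9800 ms -> 4.980 ms (3 dp)

4.980


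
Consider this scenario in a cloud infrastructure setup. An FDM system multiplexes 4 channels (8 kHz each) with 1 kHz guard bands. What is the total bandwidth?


Given: 4 channels, 8 kHz each, guard = 1 kHz
Channel bandwidth = 4 * 8 = 32 kHz
Guard bands = 3 gaps * 1 kHz = 3 kHz
Total = 32 + 3 = 35 kHz

35


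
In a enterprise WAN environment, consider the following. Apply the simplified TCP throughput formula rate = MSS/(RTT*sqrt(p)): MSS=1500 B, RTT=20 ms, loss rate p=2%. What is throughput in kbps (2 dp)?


Given: MSS = 1500 bytes, RTT = 20 ms, loss = 2%
RTT in seconds = 20 / 1000 = 0.02
Loss rate = 2% = 0.02
sqrt(loss) = sqrt(0.02) = 0.141421356237
Throughput (bytes/s) = 1500 / (0.02 * 0.141421356237) = 530330.0859
Throughput (kbps) = 530330.0859 * 8 / 1000 = 4242.640687 -> 4242.64 kbps (2 dp)

4242.64


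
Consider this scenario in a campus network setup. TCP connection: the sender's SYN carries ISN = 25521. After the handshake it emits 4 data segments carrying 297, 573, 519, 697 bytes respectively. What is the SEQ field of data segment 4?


The SYN occupies sequence number ISN = 25521, so the first data byte is ISN + 1 = 25522.
SEQ of data segment i = (ISN + 1) + sum of payload sizes of segments 1..i-1.
Segment 1: SEQ = 25522, payload = 297 bytes
Segment 2: SEQ = 25819, payload = 573 bytes
Segment 3: SEQ = 26392, payload = 519 bytes
Segment 4: SEQ = 26911, payload = 697 bytes
SEQ of segment 4 = 25522 + 297 + 573 + 519 = 26911

26911
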